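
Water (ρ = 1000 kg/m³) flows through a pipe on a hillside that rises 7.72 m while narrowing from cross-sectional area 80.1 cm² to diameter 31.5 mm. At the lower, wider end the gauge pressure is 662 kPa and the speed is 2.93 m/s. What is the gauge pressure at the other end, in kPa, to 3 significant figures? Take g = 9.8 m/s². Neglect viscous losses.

P₂ = 137 kPa

Continuity gives A₁v₁ = A₂v₂, so v₂ = (80.1 cm²)/(7.79 cm²) × 2.93 m/s = 30.1 m/s.
Applying Bernoulli between the two ends and solving for P₂: P₂ = P₁ + ½ρ(v₁² − v₂²) − ρgΔh.
P₂ = 662000 + ½·1000·(2.93² − 30.1²) − 1000·9.8·(+7.72) = 662000 + (-449000) − (75700) = 137000 Pa.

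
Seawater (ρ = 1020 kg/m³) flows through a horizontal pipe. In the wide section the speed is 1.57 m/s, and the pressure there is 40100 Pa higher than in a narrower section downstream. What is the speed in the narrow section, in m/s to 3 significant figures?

With h₁ = h₂, rearranging Bernoulli gives v₂ = √(v₁² + 2ΔP/ρ).
v₂ = √(1.57² + 2·40100/1020) = √(2.46 + 78.6) = 9.01 m/s.

v₂ ≈ 9.01 m/s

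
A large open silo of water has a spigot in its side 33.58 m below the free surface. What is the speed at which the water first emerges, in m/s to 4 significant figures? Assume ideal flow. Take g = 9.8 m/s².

25.65 m/s

Bernoulli from surface to hole (P equal, v_surface ≈ 0): v = √(2gh) = √(2×9.8×33.58) = 25.65 m/s.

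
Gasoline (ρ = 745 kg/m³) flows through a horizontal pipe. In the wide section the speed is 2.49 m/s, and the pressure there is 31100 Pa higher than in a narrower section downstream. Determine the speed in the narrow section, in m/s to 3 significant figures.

9.47 m/s

Along the level pipe P + ½ρv² is conserved, hence v₂² = v₁² + 2(P₁ − P₂)/ρ.
v₂ = √(2.49² + 2·31100/745) = √(6.20 + 83.5) = 9.47 m/s.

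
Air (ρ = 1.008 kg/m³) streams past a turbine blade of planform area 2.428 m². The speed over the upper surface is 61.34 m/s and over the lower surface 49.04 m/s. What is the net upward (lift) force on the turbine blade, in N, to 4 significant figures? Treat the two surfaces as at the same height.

With equal heights on the two surfaces, Bernoulli gives P_lower − P_upper = ½ρ(v_upper² − v_lower²).
ΔP = ½·1.008·(61.34² − 49.04²) = 684.3 Pa.
Lift = ΔP · A = 684.3 × 2.428 = 1661 N.

F = 1661 N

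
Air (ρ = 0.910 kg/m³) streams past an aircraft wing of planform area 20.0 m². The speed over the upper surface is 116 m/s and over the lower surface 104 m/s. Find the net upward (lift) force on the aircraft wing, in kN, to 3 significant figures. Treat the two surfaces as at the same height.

F ≈ 24.0 kN

The faster flow above has the lower pressure; Bernoulli (same height) gives ΔP = ½ρ(v_up² − v_low²).
ΔP = ½·0.910·(116² − 104²) = 1200 Pa.
Lift = ΔP · A = 1200 × 20.0 = 24000 N.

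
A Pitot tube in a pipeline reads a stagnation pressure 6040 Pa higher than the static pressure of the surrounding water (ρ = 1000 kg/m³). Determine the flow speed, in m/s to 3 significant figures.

At the stagnation point the flow is brought to rest, so Bernoulli gives P_stag − P_static = ½ρv².
v = √(2ΔP/ρ) = √(2·6040/1000) = 3.48 m/s.

v = 3.48 m/s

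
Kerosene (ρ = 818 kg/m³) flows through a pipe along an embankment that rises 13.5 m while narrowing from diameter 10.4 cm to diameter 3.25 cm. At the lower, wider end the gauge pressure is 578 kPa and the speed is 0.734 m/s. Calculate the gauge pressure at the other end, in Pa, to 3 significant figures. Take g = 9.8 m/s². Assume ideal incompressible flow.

P₂ ≈ 447000 Pa

Continuity gives A₁v₁ = A₂v₂, so v₂ = (84.9 cm²)/(8.30 cm²) × 0.734 m/s = 7.52 m/s.
Applying Bernoulli between the two ends and solving for P₂: P₂ = P₁ + ½ρ(v₁² − v₂²) − ρgΔh.
P₂ = 578000 + ½·818·(0.734² − 7.52²) − 818·9.8·(+13.5) = 578000 + (-22900) − (108000) = 447000 Pa.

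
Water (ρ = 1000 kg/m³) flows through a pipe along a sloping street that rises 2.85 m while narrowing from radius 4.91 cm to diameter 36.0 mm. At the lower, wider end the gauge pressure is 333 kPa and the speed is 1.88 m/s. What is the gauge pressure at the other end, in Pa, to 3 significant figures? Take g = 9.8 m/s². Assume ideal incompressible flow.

By continuity, v₂ = v₁·A₁/A₂ = 1.88·(75.7/10.2) = 14.0 m/s.
Energy conservation along the streamline gives P₂ = P₁ − ½ρ(v₂² − v₁²) − ρg(h₂ − h₁).
P₂ = 333000 + ½·1000·(1.88² − 14.0²) − 1000·9.8·(+2.85) = 333000 + (-96100) − (27900) = 209000 Pa.

P₂ = 209000 Pa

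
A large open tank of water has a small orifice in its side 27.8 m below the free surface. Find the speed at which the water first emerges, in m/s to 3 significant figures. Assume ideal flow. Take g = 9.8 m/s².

Bernoulli from surface to hole (P equal, v_surface ≈ 0): v = √(2gh) = √(2×9.8×27.8) = 23.3 m/s.

v = 23.3 m/s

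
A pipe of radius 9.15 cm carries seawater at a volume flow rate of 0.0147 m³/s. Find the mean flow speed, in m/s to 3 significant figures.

v ≈ 0.559 m/s

Q = 0.0147 m³/s = 0.0147 m³/s.
v = Q/A = 0.0147 / 0.0263 = 0.559 m/s.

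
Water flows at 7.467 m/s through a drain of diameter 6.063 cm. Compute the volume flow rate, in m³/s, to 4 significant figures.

Q = A·v = 0.002887 m² × 7.467 m/s = 0.02156 m³/s.

Q = 0.02156 m³/s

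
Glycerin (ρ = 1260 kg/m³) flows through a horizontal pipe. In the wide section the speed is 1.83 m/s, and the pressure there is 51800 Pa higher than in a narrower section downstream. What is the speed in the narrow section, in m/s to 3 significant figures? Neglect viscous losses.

With h₁ = h₂, rearranging Bernoulli gives v₂ = √(v₁² + 2ΔP/ρ).
v₂ = √(1.83² + 2·51800/1260) = √(3.35 + 82.2) = 9.25 m/s.

v₂ = 9.25 m/s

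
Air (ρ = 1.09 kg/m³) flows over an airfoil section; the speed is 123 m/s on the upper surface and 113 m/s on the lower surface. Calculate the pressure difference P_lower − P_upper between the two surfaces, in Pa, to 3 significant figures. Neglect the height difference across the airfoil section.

1290 Pa

The pressure is lower where the speed is higher: ΔP = ½ρ(v_up² − v_low²).
ΔP = ½·1.09·(123² − 113²) = 1290 Pa.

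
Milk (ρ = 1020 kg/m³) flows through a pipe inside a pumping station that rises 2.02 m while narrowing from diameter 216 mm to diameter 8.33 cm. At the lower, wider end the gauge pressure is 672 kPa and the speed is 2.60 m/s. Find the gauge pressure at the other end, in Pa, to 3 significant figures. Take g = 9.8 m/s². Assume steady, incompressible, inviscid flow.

Continuity gives A₁v₁ = A₂v₂, so v₂ = (366 cm²)/(54.5 cm²) × 2.60 m/s = 17.5 m/s.
Energy conservation along the streamline gives P₂ = P₁ − ½ρ(v₂² − v₁²) − ρg(h₂ − h₁).
P₂ = 672000 + ½·1020·(2.60² − 17.5²) − 1020·9.8·(+2.02) = 672000 + (-152000) − (20200) = 499000 Pa.

P₂ ≈ 499000 Pa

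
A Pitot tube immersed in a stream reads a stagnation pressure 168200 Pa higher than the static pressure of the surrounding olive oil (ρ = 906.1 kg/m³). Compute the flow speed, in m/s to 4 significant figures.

Bernoulli between the free stream and the stagnation point: ½ρv² = P_stag − P_static.
v = √(2ΔP/ρ) = √(2·168200/906.1) = 19.27 m/s.

v ≈ 19.27 m/s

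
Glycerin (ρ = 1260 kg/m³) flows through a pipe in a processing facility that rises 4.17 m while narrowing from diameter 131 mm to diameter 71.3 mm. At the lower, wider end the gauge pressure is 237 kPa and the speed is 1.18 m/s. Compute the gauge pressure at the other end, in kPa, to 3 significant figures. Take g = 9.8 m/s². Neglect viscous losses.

176 kPa

The volume flow rate is constant, so v₂ = (A₁/A₂)v₁ = (135/39.9)·1.18 = 3.98 m/s.
Energy conservation along the streamline gives P₂ = P₁ − ½ρ(v₂² − v₁²) − ρg(h₂ − h₁).
P₂ = 237000 + ½·1260·(1.18² − 3.98²) − 1260·9.8·(+4.17) = 237000 + (-9120) − (51500) = 176000 Pa.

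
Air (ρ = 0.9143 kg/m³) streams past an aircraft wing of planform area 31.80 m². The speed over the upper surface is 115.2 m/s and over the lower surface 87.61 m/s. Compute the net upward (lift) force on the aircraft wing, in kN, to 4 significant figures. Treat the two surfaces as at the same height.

With equal heights on the two surfaces, Bernoulli gives P_lower − P_upper = ½ρ(v_upper² − v_lower²).
ΔP = ½·0.9143·(115.2² − 87.61²) = 2558 Pa.
Lift = ΔP · A = 2558 × 31.80 = 81340 N.

F ≈ 81.34 kN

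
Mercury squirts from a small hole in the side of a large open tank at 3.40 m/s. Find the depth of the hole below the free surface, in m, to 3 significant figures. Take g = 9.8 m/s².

Torricelli: v = √(2gh), so h = v²/(2g).
h = 3.40²/(2·9.8) = 11.6/19.60 = 0.590 m.

h ≈ 0.590 m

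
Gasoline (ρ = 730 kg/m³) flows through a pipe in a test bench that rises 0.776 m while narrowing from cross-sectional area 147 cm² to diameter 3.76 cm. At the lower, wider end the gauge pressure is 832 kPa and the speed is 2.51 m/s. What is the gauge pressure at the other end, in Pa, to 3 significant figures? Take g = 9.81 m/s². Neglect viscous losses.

By continuity, v₂ = v₁·A₁/A₂ = 2.51·(147/11.1) = 33.2 m/s.
Applying Bernoulli between the two ends and solving for P₂: P₂ = P₁ + ½ρ(v₁² − v₂²) − ρgΔh.
P₂ = 832000 + ½·730·(2.51² − 33.2²) − 730·9.81·(+0.776) = 832000 + (-401000) − (5560) = 426000 Pa.

P₂ ≈ 426000 Pa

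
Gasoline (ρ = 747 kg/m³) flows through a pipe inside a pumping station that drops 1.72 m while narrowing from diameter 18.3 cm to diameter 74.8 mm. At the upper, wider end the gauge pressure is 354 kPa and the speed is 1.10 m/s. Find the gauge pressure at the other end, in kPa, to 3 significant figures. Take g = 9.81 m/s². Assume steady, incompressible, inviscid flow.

Mass conservation (A₁v₁ = A₂v₂) gives v₂ = 1.10 × 263/43.9 = 6.58 m/s.
Energy conservation along the streamline gives P₂ = P₁ − ½ρ(v₂² − v₁²) − ρg(h₂ − h₁).
P₂ = 354000 + ½·747·(1.10² − 6.58²) − 747·9.81·(−1.72) = 354000 + (-15700) − (-12600) = 351000 Pa.

P₂ ≈ 351 kPa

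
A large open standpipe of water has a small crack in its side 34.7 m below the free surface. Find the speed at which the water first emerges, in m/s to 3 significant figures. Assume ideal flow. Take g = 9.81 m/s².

Bernoulli from surface to hole (P equal, v_surface ≈ 0): v = √(2gh) = √(2×9.81×34.7) = 26.1 m/s.

v ≈ 26.1 m/s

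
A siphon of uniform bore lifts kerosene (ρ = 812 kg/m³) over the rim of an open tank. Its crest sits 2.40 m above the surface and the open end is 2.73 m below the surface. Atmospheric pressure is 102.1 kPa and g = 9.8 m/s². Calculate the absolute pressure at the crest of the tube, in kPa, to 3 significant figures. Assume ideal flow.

61.3 kPa

The outlet speed comes from Torricelli: v = √(2g·2.73) = 7.31 m/s.
The bore is uniform, so the speed at the crest is the same v. Bernoulli surface→crest: P_atm = P_top + ½ρv² + ρg·h_top.
P_top = 102100 − ½·812·7.31² − 812·9.8·2.40 = 61300 Pa.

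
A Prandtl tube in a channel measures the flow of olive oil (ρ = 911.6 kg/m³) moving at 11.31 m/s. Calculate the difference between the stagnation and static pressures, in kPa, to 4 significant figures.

At the stagnation point the flow is brought to rest, so Bernoulli gives P_stag − P_static = ½ρv².
ΔP = ½·911.6·11.31² = 58300 Pa.

ΔP = 58.30 kPa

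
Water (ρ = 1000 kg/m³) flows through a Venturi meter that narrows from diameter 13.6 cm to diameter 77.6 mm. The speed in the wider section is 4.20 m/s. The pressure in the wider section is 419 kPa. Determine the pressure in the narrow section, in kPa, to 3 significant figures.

By continuity, v₂ = v₁·A₁/A₂ = 4.20·(145/47.3) = 12.9 m/s.
The pipe is horizontal, so Bernoulli reduces to P₁ + ½ρv₁² = P₂ + ½ρv₂².
P₂ = P₁ − ½ρ(v₂² − v₁²) = 419000 − ½·1000·(12.9² − 4.20²) = 419000 − 74400 = 345000 Pa.

P₂ = 345 kPa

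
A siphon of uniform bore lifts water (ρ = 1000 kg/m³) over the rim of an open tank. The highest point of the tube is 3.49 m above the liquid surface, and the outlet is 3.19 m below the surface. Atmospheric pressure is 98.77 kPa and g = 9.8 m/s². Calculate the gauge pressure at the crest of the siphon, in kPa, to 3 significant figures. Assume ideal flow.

The outlet speed comes from Torricelli: v = √(2g·3.19) = 7.91 m/s.
The bore is uniform, so the speed at the crest is the same v. Bernoulli surface→crest: P_atm = P_top + ½ρv² + ρg·h_top.
P_top = 98770 − ½·1000·7.91² − 1000·9.8·3.49 = 33300 Pa. So P_gauge = P_top − P_atm = -65500 Pa.

P_gauge ≈ -65.5 kPa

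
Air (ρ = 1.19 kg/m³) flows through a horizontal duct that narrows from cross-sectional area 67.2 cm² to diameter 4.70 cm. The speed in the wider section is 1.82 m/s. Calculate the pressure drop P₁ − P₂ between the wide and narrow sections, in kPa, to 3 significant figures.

ΔP ≈ 0.0276 kPa

By continuity, v₂ = v₁·A₁/A₂ = 1.82·(67.2/17.3) = 7.05 m/s.
With no height change, Bernoulli's equation is P₁ + ½ρv₁² = P₂ + ½ρv₂².
P₁ − P₂ = ½·1.19·(7.05² − 1.82²) = ½·1.19·46.4 = 27.6 Pa.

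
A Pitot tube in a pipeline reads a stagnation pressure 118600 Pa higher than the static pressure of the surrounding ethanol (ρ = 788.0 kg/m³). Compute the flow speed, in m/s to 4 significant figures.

At the stagnation point the flow is brought to rest, so Bernoulli gives P_stag − P_static = ½ρv².
v = √(2ΔP/ρ) = √(2·118600/788.0) = 17.35 m/s.

v ≈ 17.35 m/s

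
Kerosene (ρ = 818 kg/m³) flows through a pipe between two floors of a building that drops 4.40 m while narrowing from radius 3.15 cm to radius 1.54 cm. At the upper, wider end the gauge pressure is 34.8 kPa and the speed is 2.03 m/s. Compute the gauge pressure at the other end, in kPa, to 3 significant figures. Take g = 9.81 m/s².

Continuity gives A₁v₁ = A₂v₂, so v₂ = (31.2 cm²)/(7.45 cm²) × 2.03 m/s = 8.49 m/s.
Energy conservation along the streamline gives P₂ = P₁ − ½ρ(v₂² − v₁²) − ρg(h₂ − h₁).
P₂ = 34800 + ½·818·(2.03² − 8.49²) − 818·9.81·(−4.40) = 34800 + (-27800) − (-35300) = 42300 Pa.

P₂ = 42.3 kPa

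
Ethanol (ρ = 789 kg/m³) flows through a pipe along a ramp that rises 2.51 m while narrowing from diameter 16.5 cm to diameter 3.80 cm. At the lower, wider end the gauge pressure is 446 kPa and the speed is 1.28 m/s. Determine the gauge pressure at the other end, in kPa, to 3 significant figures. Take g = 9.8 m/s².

Continuity gives A₁v₁ = A₂v₂, so v₂ = (214 cm²)/(11.3 cm²) × 1.28 m/s = 24.1 m/s.
Applying Bernoulli between the two ends and solving for P₂: P₂ = P₁ + ½ρ(v₁² − v₂²) − ρgΔh.
P₂ = 446000 + ½·789·(1.28² − 24.1²) − 789·9.8·(+2.51) = 446000 + (-229000) − (19400) = 197000 Pa.

P₂ = 197 kPa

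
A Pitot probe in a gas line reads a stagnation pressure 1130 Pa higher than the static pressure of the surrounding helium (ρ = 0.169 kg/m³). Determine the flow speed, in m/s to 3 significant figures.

v ≈ 116 m/s

Bernoulli between the free stream and the stagnation point: ½ρv² = P_stag − P_static.
v = √(2ΔP/ρ) = √(2·1130/0.169) = 116 m/s.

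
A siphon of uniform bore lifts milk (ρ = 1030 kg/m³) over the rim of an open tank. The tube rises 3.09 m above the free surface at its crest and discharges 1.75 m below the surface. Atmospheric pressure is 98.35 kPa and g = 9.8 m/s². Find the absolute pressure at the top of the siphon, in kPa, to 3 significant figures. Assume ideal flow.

Bernoulli surface→outlet gives ½v² = g·h_out, so v = √(2·9.8·1.75) = 5.86 m/s.
With constant cross-section the crest speed equals v; applying Bernoulli from the surface up to the crest, P_top = P_atm − ½ρv² − ρg·h_top.
P_top = 98350 − ½·1030·5.86² − 1030·9.8·3.09 = 49500 Pa.

49.5 kPa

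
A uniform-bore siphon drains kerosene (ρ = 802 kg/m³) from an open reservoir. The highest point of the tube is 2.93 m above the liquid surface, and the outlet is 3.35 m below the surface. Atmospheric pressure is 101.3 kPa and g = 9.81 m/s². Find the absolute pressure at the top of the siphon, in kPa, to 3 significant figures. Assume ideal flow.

From the surface to the outlet (both open to atmosphere, surface at rest): v = √(2g·h_out) = √(2·9.81·3.35) = 8.11 m/s.
With constant cross-section the crest speed equals v; applying Bernoulli from the surface up to the crest, P_top = P_atm − ½ρv² − ρg·h_top.
P_top = 101300 − ½·802·8.11² − 802·9.81·2.93 = 51900 Pa.

P_top ≈ 51.9 kPa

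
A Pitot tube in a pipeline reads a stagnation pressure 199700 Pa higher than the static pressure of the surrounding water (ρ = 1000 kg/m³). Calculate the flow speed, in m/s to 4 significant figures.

v ≈ 19.98 m/s

At the stagnation point the flow is brought to rest, so Bernoulli gives P_stag − P_static = ½ρv².
v = √(2ΔP/ρ) = √(2·199700/1000) = 19.98 m/s.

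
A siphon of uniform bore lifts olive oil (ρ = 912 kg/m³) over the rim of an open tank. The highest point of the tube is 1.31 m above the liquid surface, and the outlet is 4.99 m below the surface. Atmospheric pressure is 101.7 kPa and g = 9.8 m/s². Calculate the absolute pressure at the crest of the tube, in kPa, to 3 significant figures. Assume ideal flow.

45.4 kPa

The outlet speed comes from Torricelli: v = √(2g·4.99) = 9.89 m/s.
The bore is uniform, so the speed at the crest is the same v. Bernoulli surface→crest: P_atm = P_top + ½ρv² + ρg·h_top.
P_top = 101700 − ½·912·9.89² − 912·9.8·1.31 = 45400 Pa.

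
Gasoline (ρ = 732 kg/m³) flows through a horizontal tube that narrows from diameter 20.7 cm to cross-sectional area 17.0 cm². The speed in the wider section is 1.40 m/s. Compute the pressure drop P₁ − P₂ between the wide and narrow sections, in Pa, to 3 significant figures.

The volume flow rate is constant, so v₂ = (A₁/A₂)v₁ = (337/17.0)·1.40 = 27.7 m/s.
The pipe is horizontal, so Bernoulli reduces to P₁ + ½ρv₁² = P₂ + ½ρv₂².
P₁ − P₂ = ½·732·(27.7² − 1.40²) = ½·732·766 = 280000 Pa.

280000 Pa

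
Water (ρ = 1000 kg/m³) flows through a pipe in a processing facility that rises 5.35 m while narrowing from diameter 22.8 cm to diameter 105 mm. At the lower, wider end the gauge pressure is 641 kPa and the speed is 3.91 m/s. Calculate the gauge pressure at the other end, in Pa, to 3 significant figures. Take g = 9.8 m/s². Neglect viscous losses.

P₂ ≈ 426000 Pa

Mass conservation (A₁v₁ = A₂v₂) gives v₂ = 3.91 × 408/86.6 = 18.4 m/s.
Applying Bernoulli between the two ends and solving for P₂: P₂ = P₁ + ½ρ(v₁² − v₂²) − ρgΔh.
P₂ = 641000 + ½·1000·(3.91² − 18.4²) − 1000·9.8·(+5.35) = 641000 + (-162000) − (52400) = 426000 Pa.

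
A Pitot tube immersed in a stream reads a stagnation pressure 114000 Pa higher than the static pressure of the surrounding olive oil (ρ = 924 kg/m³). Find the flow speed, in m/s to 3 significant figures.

The dynamic pressure equals the rise in static pressure at the stagnation point: ΔP = ½ρv².
v = √(2ΔP/ρ) = √(2·114000/924) = 15.7 m/s.

v = 15.7 m/s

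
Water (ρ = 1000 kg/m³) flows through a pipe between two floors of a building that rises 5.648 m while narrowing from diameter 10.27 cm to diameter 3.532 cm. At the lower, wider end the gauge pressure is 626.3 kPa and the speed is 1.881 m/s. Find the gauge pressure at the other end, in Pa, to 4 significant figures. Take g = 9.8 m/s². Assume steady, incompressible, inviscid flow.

P₂ ≈ 446300 Pa

By continuity, v₂ = v₁·A₁/A₂ = 1.881·(82.84/9.798) = 15.90 m/s.
Energy conservation along the streamline gives P₂ = P₁ − ½ρ(v₂² − v₁²) − ρg(h₂ − h₁).
P₂ = 626300 + ½·1000·(1.881² − 15.90²) − 1000·9.8·(+5.648) = 626300 + (-124700) − (55350) = 446300 Pa.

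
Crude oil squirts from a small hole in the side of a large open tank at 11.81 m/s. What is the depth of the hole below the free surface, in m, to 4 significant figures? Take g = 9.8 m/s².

h ≈ 7.116 m

Inverting v = √(2gh) gives h = v² / 2g.
h = 11.81²/(2·9.8) = 139.5/19.60 = 7.116 m.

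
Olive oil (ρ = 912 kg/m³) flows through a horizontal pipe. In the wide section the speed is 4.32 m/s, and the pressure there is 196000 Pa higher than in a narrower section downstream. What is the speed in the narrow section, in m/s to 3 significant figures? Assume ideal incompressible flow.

v₂ ≈ 21.2 m/s

With h₁ = h₂, rearranging Bernoulli gives v₂ = √(v₁² + 2ΔP/ρ).
v₂ = √(4.32² + 2·196000/912) = √(18.7 + 430) = 21.2 m/s.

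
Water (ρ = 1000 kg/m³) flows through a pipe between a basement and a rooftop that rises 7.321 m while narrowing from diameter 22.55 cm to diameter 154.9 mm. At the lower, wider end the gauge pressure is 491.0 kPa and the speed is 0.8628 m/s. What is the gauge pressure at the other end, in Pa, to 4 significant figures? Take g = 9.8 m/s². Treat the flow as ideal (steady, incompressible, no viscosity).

418000 Pa

Continuity gives A₁v₁ = A₂v₂, so v₂ = (399.4 cm²)/(188.4 cm²) × 0.8628 m/s = 1.829 m/s.
Energy conservation along the streamline gives P₂ = P₁ − ½ρ(v₂² − v₁²) − ρg(h₂ − h₁).
P₂ = 491000 + ½·1000·(0.8628² − 1.829²) − 1000·9.8·(+7.321) = 491000 + (-1300) − (71750) = 418000 Pa.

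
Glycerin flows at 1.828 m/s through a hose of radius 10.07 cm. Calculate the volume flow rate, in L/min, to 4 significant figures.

3494 L/min

Q = A·v = 0.03186 m² × 1.828 m/s = 0.05824 m³/s.
Converting: 0.05824 m³/s × 60000 = 3494 L/min.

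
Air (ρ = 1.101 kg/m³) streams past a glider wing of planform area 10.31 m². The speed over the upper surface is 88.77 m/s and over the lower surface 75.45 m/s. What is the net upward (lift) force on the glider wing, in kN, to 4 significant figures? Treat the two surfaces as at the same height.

With equal heights on the two surfaces, Bernoulli gives P_lower − P_upper = ½ρ(v_upper² − v_lower²).
ΔP = ½·1.101·(88.77² − 75.45²) = 1204 Pa.
Lift = ΔP · A = 1204 × 10.31 = 12410 N.

F ≈ 12.41 kN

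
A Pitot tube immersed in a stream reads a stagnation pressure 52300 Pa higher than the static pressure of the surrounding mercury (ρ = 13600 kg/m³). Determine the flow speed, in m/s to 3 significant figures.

At the stagnation point the flow is brought to rest, so Bernoulli gives P_stag − P_static = ½ρv².
v = √(2ΔP/ρ) = √(2·52300/13600) = 2.77 m/s.

v ≈ 2.77 m/s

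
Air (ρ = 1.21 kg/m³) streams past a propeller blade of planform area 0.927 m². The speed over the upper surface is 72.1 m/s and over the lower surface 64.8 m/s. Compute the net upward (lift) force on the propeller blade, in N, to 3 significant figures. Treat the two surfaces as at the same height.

F = 560 N

From P + ½ρv² = const at equal height, P_low − P_up = ½ρ(v_up² − v_low²).
ΔP = ½·1.21·(72.1² − 64.8²) = 605 Pa.
Lift = ΔP · A = 605 × 0.927 = 560 N.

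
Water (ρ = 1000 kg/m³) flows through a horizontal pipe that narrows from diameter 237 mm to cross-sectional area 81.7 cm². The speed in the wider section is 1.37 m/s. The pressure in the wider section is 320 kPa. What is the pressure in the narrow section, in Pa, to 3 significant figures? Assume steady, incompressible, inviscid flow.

P₂ ≈ 294000 Pa

By continuity, v₂ = v₁·A₁/A₂ = 1.37·(441/81.7) = 7.40 m/s.
The pipe is horizontal, so Bernoulli reduces to P₁ + ½ρv₁² = P₂ + ½ρv₂².
P₂ = P₁ − ½ρ(v₂² − v₁²) = 320000 − ½·1000·(7.40² − 1.37²) = 320000 − 26400 = 294000 Pa.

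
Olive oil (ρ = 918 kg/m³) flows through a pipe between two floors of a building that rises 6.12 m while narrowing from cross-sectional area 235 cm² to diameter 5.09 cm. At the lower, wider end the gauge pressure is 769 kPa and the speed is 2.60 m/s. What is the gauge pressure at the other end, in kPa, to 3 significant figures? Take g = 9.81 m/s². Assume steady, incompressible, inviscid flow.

P₂ ≈ 303 kPa

Mass conservation (A₁v₁ = A₂v₂) gives v₂ = 2.60 × 235/20.3 = 30.0 m/s.
Bernoulli: P₁ + ½ρv₁² + ρg h₁ = P₂ + ½ρv₂² + ρg h₂, so P₂ = P₁ + ½ρ(v₁² − v₂²) − ρg(h₂ − h₁).
P₂ = 769000 + ½·918·(2.60² − 30.0²) − 918·9.81·(+6.12) = 769000 + (-411000) − (55100) = 303000 Pa.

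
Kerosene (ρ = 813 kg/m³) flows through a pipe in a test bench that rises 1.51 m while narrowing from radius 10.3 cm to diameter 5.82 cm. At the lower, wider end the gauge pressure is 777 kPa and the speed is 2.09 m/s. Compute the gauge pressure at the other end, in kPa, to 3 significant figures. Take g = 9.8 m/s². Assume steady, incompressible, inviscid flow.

Mass conservation (A₁v₁ = A₂v₂) gives v₂ = 2.09 × 333/26.6 = 26.2 m/s.
Applying Bernoulli between the two ends and solving for P₂: P₂ = P₁ + ½ρ(v₁² − v₂²) − ρgΔh.
P₂ = 777000 + ½·813·(2.09² − 26.2²) − 813·9.8·(+1.51) = 777000 + (-277000) − (12000) = 488000 Pa.

488 kPa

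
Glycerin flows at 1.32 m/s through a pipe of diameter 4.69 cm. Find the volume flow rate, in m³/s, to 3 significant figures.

0.00228 m³/s

Q = A·v = 0.00173 m² × 1.32 m/s = 0.00228 m³/s.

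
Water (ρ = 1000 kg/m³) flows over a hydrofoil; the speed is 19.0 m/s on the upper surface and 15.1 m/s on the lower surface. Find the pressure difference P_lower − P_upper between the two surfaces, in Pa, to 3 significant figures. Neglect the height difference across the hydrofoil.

With negligible Δh, P + ½ρv² is constant, so P_low − P_up = ½ρ(v_up² − v_low²).
ΔP = ½·1000·(19.0² − 15.1²) = 66500 Pa.

ΔP ≈ 66500 Pa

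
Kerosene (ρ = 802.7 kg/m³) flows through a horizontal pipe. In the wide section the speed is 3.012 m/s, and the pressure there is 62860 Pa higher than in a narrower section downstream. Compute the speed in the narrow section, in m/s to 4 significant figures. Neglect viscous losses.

Horizontal Bernoulli: P₁ + ½ρv₁² = P₂ + ½ρv₂², so v₂² = v₁² + 2(P₁ − P₂)/ρ.
v₂ = √(3.012² + 2·62860/802.7) = √(9.072 + 156.6) = 12.87 m/s.

v₂ ≈ 12.87 m/s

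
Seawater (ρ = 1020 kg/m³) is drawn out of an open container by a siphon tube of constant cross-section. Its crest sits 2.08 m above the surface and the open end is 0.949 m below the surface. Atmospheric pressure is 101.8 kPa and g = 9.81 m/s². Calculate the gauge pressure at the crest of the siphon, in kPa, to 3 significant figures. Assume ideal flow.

Bernoulli surface→outlet gives ½v² = g·h_out, so v = √(2·9.81·0.949) = 4.32 m/s.
The bore is uniform, so the speed at the crest is the same v. Bernoulli surface→crest: P_atm = P_top + ½ρv² + ρg·h_top.
P_top = 101800 − ½·1020·4.32² − 1020·9.81·2.08 = 71500 Pa. So P_gauge = P_top − P_atm = -30300 Pa.

-30.3 kPa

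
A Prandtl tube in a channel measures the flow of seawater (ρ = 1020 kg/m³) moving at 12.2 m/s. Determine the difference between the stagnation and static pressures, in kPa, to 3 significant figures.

75.9 kPa

At the stagnation point the flow is brought to rest, so Bernoulli gives P_stag − P_static = ½ρv².
ΔP = ½·1020·12.2² = 75900 Pa.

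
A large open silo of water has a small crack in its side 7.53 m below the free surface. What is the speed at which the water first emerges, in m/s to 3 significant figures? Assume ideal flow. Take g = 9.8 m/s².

12.1 m/s

With the surface at rest and both surface and jet at atmospheric pressure, Bernoulli gives ρg h = ½ρv², so v = √(2gh) = √(2·9.8·7.53) = 12.1 m/s.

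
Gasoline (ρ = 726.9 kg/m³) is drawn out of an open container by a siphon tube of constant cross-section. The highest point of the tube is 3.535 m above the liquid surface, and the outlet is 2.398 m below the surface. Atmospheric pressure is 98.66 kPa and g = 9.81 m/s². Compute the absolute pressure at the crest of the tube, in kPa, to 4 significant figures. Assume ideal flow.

P_top = 56.35 kPa

Bernoulli surface→outlet gives ½v² = g·h_out, so v = √(2·9.81·2.398) = 6.859 m/s.
Continuity keeps v the same throughout the tube; from surface to crest, P_atm + 0 = P_top + ½ρv² + ρg·h_top.
P_top = 98660 − ½·726.9·6.859² − 726.9·9.81·3.535 = 56350 Pa.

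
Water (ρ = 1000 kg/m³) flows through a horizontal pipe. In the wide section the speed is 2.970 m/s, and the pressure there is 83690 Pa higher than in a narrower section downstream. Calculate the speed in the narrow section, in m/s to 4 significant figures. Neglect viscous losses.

v₂ = 13.27 m/s

Horizontal Bernoulli: P₁ + ½ρv₁² = P₂ + ½ρv₂², so v₂² = v₁² + 2(P₁ − P₂)/ρ.
v₂ = √(2.970² + 2·83690/1000) = √(8.821 + 167.4) = 13.27 m/s.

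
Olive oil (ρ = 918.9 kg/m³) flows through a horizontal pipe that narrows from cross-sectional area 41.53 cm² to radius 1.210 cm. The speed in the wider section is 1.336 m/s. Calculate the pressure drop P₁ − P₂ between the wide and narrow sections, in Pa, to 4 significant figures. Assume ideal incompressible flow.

ΔP = 66030 Pa

Continuity gives A₁v₁ = A₂v₂, so v₂ = (41.53 cm²)/(4.600 cm²) × 1.336 m/s = 12.06 m/s.
Bernoulli (h₁ = h₂): P₁ − P₂ = ½ρ(v₂² − v₁²).
P₁ − P₂ = ½·918.9·(12.06² − 1.336²) = ½·918.9·143.7 = 66030 Pa.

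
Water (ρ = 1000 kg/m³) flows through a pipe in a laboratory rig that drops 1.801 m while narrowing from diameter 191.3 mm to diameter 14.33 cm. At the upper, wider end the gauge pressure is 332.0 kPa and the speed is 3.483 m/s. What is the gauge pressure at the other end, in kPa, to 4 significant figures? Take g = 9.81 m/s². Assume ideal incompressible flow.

P₂ ≈ 336.5 kPa

Continuity gives A₁v₁ = A₂v₂, so v₂ = (287.4 cm²)/(161.3 cm²) × 3.483 m/s = 6.207 m/s.
Energy conservation along the streamline gives P₂ = P₁ − ½ρ(v₂² − v₁²) − ρg(h₂ − h₁).
P₂ = 332000 + ½·1000·(3.483² − 6.207²) − 1000·9.81·(−1.801) = 332000 + (-13200) − (-17670) = 336500 Pa.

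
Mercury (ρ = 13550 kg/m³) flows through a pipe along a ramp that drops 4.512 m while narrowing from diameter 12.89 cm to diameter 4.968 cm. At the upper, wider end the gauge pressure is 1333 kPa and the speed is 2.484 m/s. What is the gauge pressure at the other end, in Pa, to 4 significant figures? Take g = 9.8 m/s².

P₂ = 79440 Pa

Mass conservation (A₁v₁ = A₂v₂) gives v₂ = 2.484 × 130.5/19.38 = 16.72 m/s.
Energy conservation along the streamline gives P₂ = P₁ − ½ρ(v₂² − v₁²) − ρg(h₂ − h₁).
P₂ = 1333000 + ½·13550·(2.484² − 16.72²) − 13550·9.8·(−4.512) = 1333000 + (-1853000) − (-599100) = 79440 Pa.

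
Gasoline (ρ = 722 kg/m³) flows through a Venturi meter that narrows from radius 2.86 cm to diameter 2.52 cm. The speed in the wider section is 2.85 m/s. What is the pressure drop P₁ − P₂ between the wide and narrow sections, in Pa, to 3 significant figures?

74900 Pa

Mass conservation (A₁v₁ = A₂v₂) gives v₂ = 2.85 × 25.7/4.99 = 14.7 m/s.
Along the horizontal streamline, P + ½ρv² is constant.
P₁ − P₂ = ½·722·(14.7² − 2.85²) = ½·722·207 = 74900 Pa.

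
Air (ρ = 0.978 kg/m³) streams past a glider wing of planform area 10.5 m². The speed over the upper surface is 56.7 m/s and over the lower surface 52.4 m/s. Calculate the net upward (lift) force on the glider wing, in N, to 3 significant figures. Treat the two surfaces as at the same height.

F ≈ 2410 N

With equal heights on the two surfaces, Bernoulli gives P_lower − P_upper = ½ρ(v_upper² − v_lower²).
ΔP = ½·0.978·(56.7² − 52.4²) = 229 Pa.
Lift = ΔP · A = 229 × 10.5 = 2410 N.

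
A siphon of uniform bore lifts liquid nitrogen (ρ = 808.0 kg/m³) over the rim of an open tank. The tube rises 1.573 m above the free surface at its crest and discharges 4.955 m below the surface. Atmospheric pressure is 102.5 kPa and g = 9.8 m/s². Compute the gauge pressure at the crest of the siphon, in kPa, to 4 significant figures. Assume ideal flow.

P_gauge ≈ -51.69 kPa

From the surface to the outlet (both open to atmosphere, surface at rest): v = √(2g·h_out) = √(2·9.8·4.955) = 9.855 m/s.
Continuity keeps v the same throughout the tube; from surface to crest, P_atm + 0 = P_top + ½ρv² + ρg·h_top.
P_top = 102500 − ½·808.0·9.855² − 808.0·9.8·1.573 = 50810 Pa. So P_gauge = P_top − P_atm = -51690 Pa.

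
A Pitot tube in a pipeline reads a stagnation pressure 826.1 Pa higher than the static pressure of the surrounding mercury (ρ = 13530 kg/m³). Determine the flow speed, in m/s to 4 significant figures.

v ≈ 0.3494 m/s

The dynamic pressure equals the rise in static pressure at the stagnation point: ΔP = ½ρv².
v = √(2ΔP/ρ) = √(2·826.1/13530) = 0.3494 m/s.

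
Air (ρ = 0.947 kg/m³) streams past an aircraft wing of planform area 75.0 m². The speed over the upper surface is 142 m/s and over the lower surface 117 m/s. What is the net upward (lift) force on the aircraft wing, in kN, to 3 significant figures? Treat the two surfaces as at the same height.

F ≈ 230 kN

With equal heights on the two surfaces, Bernoulli gives P_lower − P_upper = ½ρ(v_upper² − v_lower²).
ΔP = ½·0.947·(142² − 117²) = 3070 Pa.
Lift = ΔP · A = 3070 × 75.0 = 230000 N.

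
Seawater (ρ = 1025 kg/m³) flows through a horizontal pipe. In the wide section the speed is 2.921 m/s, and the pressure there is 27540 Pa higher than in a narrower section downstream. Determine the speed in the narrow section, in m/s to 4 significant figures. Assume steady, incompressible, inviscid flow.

7.891 m/s

Horizontal Bernoulli: P₁ + ½ρv₁² = P₂ + ½ρv₂², so v₂² = v₁² + 2(P₁ − P₂)/ρ.
v₂ = √(2.921² + 2·27540/1025) = √(8.532 + 53.74) = 7.891 m/s.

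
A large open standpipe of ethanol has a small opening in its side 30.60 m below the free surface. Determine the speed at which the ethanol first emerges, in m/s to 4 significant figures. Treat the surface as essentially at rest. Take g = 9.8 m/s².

Torricelli's result v = √(2gh) gives v = √(2·9.8·30.60) = 24.49 m/s.

v ≈ 24.49 m/s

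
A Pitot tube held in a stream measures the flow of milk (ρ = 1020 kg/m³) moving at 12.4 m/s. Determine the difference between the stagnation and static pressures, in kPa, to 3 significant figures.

ΔP = 78.4 kPa

Bernoulli between the free stream and the stagnation point: ½ρv² = P_stag − P_static.
ΔP = ½·1020·12.4² = 78400 Pa.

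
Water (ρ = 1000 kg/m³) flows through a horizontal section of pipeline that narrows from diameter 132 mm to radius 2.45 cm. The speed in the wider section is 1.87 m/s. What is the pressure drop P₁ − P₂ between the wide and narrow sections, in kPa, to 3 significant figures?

90.3 kPa

Mass conservation (A₁v₁ = A₂v₂) gives v₂ = 1.87 × 137/18.9 = 13.6 m/s.
With no height change, Bernoulli's equation is P₁ + ½ρv₁² = P₂ + ½ρv₂².
P₁ − P₂ = ½·1000·(13.6² − 1.87²) = ½·1000·181 = 90300 Pa.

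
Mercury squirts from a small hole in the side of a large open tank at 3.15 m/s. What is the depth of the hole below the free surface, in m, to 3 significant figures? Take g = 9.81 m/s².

h ≈ 0.506 m

For a small hole in a large open tank, ½v² = gh, giving h = v²/(2g).
h = 3.15²/(2·9.81) = 9.92/19.62 = 0.506 m.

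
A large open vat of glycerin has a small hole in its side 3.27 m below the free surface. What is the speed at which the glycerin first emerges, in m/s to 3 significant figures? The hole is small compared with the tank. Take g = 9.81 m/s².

With the surface at rest and both surface and jet at atmospheric pressure, Bernoulli gives ρg h = ½ρv², so v = √(2gh) = √(2·9.81·3.27) = 8.01 m/s.

v ≈ 8.01 m/s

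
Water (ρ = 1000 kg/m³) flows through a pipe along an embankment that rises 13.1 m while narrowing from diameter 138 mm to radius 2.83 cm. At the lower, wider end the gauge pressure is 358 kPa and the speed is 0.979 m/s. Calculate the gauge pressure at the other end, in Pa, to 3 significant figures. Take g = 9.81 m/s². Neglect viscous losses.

Mass conservation (A₁v₁ = A₂v₂) gives v₂ = 0.979 × 150/25.2 = 5.82 m/s.
Bernoulli: P₁ + ½ρv₁² + ρg h₁ = P₂ + ½ρv₂² + ρg h₂, so P₂ = P₁ + ½ρ(v₁² − v₂²) − ρg(h₂ − h₁).
P₂ = 358000 + ½·1000·(0.979² − 5.82²) − 1000·9.81·(+13.1) = 358000 + (-16500) − (129000) = 213000 Pa.

P₂ ≈ 213000 Pa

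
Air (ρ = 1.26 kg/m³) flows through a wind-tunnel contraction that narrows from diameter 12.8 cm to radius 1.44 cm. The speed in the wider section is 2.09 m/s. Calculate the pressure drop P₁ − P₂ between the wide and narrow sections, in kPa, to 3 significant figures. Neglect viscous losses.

Continuity gives A₁v₁ = A₂v₂, so v₂ = (129 cm²)/(6.51 cm²) × 2.09 m/s = 41.3 m/s.
The pipe is horizontal, so Bernoulli reduces to P₁ + ½ρv₁² = P₂ + ½ρv₂².
P₁ − P₂ = ½·1.26·(41.3² − 2.09²) = ½·1.26·1700 = 1070 Pa.

ΔP ≈ 1.07 kPa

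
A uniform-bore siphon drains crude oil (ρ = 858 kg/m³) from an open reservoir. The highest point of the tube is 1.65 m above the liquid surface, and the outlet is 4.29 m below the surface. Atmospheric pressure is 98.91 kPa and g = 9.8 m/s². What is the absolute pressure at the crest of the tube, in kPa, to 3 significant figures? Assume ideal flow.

The outlet speed comes from Torricelli: v = √(2g·4.29) = 9.17 m/s.
With constant cross-section the crest speed equals v; applying Bernoulli from the surface up to the crest, P_top = P_atm − ½ρv² − ρg·h_top.
P_top = 98910 − ½·858·9.17² − 858·9.8·1.65 = 49000 Pa.

P_top ≈ 49.0 kPa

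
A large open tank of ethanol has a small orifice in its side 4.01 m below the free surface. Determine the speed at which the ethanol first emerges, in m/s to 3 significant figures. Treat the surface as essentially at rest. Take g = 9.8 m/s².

With the surface at rest and both surface and jet at atmospheric pressure, Bernoulli gives ρg h = ½ρv², so v = √(2gh) = √(2·9.8·4.01) = 8.87 m/s.

v ≈ 8.87 m/s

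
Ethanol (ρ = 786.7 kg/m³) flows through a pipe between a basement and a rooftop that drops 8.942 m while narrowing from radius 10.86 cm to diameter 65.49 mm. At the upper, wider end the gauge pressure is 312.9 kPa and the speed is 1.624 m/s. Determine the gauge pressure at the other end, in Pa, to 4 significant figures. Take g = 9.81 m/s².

By continuity, v₂ = v₁·A₁/A₂ = 1.624·(370.5/33.69) = 17.86 m/s.
Energy conservation along the streamline gives P₂ = P₁ − ½ρ(v₂² − v₁²) − ρg(h₂ − h₁).
P₂ = 312900 + ½·786.7·(1.624² − 17.86²) − 786.7·9.81·(−8.942) = 312900 + (-124500) − (-69010) = 257400 Pa.

P₂ ≈ 257400 Pa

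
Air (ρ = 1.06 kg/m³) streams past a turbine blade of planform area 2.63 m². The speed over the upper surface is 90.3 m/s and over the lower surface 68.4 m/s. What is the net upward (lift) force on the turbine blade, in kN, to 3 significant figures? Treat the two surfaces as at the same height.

4.84 kN

From P + ½ρv² = const at equal height, P_low − P_up = ½ρ(v_up² − v_low²).
ΔP = ½·1.06·(90.3² − 68.4²) = 1840 Pa.
Lift = ΔP · A = 1840 × 2.63 = 4840 N.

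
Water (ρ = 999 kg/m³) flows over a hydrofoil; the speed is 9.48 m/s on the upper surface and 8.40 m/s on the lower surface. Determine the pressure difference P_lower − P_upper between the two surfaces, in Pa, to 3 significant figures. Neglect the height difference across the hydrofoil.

Bernoulli (same height): P_lower − P_upper = ½ρ(v_upper² − v_lower²).
ΔP = ½·999·(9.48² − 8.40²) = 9650 Pa.

9650 Pa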